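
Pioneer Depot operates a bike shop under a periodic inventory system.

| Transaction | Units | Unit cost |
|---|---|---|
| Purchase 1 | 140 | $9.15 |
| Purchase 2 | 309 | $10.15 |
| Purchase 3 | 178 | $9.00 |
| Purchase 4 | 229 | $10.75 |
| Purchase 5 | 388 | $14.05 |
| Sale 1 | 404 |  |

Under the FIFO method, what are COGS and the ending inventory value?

Sale 1 (404) [FIFO — oldest first]: 140 @ $9.15 + 264 @ $10.15 = $3,960.60
Ending inventory: 45 @ $10.15 + 178 @ $9.00 + 229 @ $10.75 + 388 @ $14.05 = $9,971.90

COGS = $3,960.60; ending inventory = $9,971.90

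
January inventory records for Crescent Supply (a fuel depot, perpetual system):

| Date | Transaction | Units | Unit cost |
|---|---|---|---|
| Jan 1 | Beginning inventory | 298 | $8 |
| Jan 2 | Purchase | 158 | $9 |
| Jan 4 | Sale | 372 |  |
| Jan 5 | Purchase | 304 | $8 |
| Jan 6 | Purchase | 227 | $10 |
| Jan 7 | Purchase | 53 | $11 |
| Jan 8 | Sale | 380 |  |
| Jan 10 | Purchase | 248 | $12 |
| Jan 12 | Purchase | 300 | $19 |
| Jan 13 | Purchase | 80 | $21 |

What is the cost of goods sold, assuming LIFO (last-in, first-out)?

Jan 4, 372 sold [LIFO — newest first]: 158 @ $9 + 214 @ $8 = $3,134
Jan 8, 380 sold [LIFO — newest first]: 53 @ $11 + 227 @ $10 + 100 @ $8 = $3,653
Total COGS = $3,134 + $3,653 = $6,787
Ending inventory: 84 @ $8 + 204 @ $8 + 248 @ $12 + 300 @ $19 + 80 @ $21 = $12,660
Check: goods available $19,447 = COGS $6,787 + ending $12,660

COGS = $6,787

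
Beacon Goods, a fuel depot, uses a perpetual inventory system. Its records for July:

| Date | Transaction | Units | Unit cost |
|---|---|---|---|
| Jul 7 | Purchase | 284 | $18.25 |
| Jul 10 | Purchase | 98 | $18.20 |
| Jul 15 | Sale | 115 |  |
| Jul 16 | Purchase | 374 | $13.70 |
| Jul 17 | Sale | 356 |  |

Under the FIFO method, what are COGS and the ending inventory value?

Jul 15, 115 sold [FIFO — oldest first]: 115 @ $18.25 = $2,098.75
Jul 17, 356 sold [FIFO — oldest first]: 169 @ $18.25 + 98 @ $18.20 + 89 @ $13.70 = $6,087.15
Total COGS = $2,098.75 + $6,087.15 = $8,185.90
Ending inventory: 285 @ $13.70 = $3,904.50

COGS = $8,185.90; ending inventory = $3,904.50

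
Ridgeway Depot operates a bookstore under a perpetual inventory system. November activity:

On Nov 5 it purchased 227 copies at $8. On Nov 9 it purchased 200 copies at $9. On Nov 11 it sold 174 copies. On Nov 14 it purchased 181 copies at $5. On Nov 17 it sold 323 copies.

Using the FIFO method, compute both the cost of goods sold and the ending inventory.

Nov 11, 174 sold [FIFO — oldest first]: 174 @ $8 = $1,392
Nov 17, 323 sold [FIFO — oldest first]: 53 @ $8 + 200 @ $9 + 70 @ $5 = $2,574
Total COGS = $1,392 + $2,574 = $3,966
Ending inventory: 111 @ $5 = $555

COGS = $3,966; ending inventory = $555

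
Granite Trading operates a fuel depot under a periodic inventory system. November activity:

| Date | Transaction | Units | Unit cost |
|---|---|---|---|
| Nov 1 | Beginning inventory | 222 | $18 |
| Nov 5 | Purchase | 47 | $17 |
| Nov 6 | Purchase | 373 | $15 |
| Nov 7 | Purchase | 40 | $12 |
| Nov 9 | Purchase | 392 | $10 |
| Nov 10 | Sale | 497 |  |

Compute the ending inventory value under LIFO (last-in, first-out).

Nov 10, 497 sold [LIFO — newest first]: 392 @ $10 + 40 @ $12 + 65 @ $15 = $5,375
Ending inventory: 222 @ $18 + 47 @ $17 + 308 @ $15 = $9,415

Ending inventory = $9,415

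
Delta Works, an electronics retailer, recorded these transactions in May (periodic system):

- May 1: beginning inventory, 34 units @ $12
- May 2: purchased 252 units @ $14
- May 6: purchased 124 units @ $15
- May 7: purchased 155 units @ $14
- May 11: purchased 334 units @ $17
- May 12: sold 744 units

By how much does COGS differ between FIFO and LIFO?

$533

FIFO COGS: 34 @ $12 + 252 @ $14 + 124 @ $15 + 155 @ $14 + 179 @ $17 = $11,009
LIFO COGS: 334 @ $17 + 155 @ $14 + 124 @ $15 + 131 @ $14 = $11,542
Difference = |$11,009 − $11,542| = $533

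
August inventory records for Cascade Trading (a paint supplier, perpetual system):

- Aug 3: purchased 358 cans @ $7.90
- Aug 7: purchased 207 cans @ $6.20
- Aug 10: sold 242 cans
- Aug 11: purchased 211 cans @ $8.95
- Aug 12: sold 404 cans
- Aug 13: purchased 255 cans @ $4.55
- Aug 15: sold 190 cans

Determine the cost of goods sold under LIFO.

COGS = $5,837.55

Aug 10, 242 sold [LIFO — newest first]: 207 @ $6.20 + 35 @ $7.90 = $1,559.90
Aug 12, 404 sold [LIFO — newest first]: 211 @ $8.95 + 193 @ $7.90 = $3,413.15
Aug 15, 190 sold [LIFO — newest first]: 190 @ $4.55 = $864.50
Total COGS = $1,559.90 + $3,413.15 + $864.50 = $5,837.55
Ending inventory: 130 @ $7.90 + 65 @ $4.55 = $1,322.75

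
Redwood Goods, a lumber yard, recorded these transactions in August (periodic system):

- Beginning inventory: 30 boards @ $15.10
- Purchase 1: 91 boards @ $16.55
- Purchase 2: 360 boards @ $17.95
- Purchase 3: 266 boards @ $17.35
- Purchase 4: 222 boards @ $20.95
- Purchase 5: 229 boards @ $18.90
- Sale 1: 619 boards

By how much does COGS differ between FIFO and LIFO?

$1,078.45

FIFO COGS: 30 @ $15.10 + 91 @ $16.55 + 360 @ $17.95 + 138 @ $17.35 = $10,815.35
LIFO COGS: 229 @ $18.90 + 222 @ $20.95 + 168 @ $17.35 = $11,893.80
Difference = |$10,815.35 − $11,893.80| = $1,078.45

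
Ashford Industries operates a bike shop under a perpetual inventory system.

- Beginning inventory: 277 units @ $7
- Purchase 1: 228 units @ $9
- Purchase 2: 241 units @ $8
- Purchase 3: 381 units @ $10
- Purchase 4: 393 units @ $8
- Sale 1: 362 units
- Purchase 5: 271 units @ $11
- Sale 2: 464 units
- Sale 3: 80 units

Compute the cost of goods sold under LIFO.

COGS = $8,545

Sale 1 (362) [LIFO — newest first]: 362 @ $8 = $2,896
Sale 2 (464) [LIFO — newest first]: 271 @ $11 + 31 @ $8 + 162 @ $10 = $4,849
Sale 3 (80) [LIFO — newest first]: 80 @ $10 = $800
Total COGS = $2,896 + $4,849 + $800 = $8,545
Ending inventory: 277 @ $7 + 228 @ $9 + 241 @ $8 + 139 @ $10 = $7,309
Check: goods available $15,854 = COGS $8,545 + ending $7,309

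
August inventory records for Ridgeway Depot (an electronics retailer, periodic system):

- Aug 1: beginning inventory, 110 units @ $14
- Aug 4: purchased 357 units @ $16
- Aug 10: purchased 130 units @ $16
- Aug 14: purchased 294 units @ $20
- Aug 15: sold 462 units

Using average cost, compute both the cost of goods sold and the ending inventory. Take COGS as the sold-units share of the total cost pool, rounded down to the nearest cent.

Aug 15, sell 462: 462/891 × $15,212.00 → $7,887.70
Ending inventory (cost pool remaining) = $7,324.30

COGS = $7,887.70; ending inventory = $7,324.30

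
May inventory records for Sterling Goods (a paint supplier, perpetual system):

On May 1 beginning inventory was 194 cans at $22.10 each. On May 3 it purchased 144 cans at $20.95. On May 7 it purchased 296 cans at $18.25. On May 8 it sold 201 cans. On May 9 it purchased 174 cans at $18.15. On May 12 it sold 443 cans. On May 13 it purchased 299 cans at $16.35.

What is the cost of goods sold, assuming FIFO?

COGS = $12,887.70

May 8, 201 sold [FIFO — oldest first]: 194 @ $22.10 + 7 @ $20.95 = $4,434.05
May 12, 443 sold [FIFO — oldest first]: 137 @ $20.95 + 296 @ $18.25 + 10 @ $18.15 = $8,453.65
Total COGS = $4,434.05 + $8,453.65 = $12,887.70
Ending inventory: 164 @ $18.15 + 299 @ $16.35 = $7,865.25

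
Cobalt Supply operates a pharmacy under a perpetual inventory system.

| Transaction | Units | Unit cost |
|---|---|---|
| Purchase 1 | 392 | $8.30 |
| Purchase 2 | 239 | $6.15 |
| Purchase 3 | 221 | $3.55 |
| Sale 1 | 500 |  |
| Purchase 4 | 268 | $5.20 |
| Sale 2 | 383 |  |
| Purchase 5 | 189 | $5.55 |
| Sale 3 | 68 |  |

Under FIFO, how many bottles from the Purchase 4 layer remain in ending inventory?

Sale 1 (500) [FIFO — oldest first]: 392 @ $8.30 + 108 @ $6.15 = $3,917.80
Sale 2 (383) [FIFO — oldest first]: 131 @ $6.15 + 221 @ $3.55 + 31 @ $5.20 = $1,751.40
Sale 3 (68) [FIFO — oldest first]: 68 @ $5.20 = $353.60
Total COGS = $3,917.80 + $1,751.40 + $353.60 = $6,022.80
Ending inventory: 169 @ $5.20 + 189 @ $5.55 = $1,927.75

169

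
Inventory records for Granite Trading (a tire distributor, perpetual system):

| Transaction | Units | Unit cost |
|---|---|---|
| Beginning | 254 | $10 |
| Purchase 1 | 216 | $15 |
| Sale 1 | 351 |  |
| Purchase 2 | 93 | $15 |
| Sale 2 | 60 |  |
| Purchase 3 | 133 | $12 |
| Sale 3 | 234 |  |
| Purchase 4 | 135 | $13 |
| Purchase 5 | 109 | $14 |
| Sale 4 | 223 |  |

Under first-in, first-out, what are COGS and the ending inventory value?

COGS = $11,044; ending inventory = $1,008

Sale 1 (351) [FIFO — oldest first]: 254 @ $10 + 97 @ $15 = $3,995
Sale 2 (60) [FIFO — oldest first]: 60 @ $15 = $900
Sale 3 (234) [FIFO — oldest first]: 59 @ $15 + 93 @ $15 + 82 @ $12 = $3,264
Sale 4 (223) [FIFO — oldest first]: 51 @ $12 + 135 @ $13 + 37 @ $14 = $2,885
Total COGS = $3,995 + $900 + $3,264 + $2,885 = $11,044
Ending inventory: 72 @ $14 = $1,008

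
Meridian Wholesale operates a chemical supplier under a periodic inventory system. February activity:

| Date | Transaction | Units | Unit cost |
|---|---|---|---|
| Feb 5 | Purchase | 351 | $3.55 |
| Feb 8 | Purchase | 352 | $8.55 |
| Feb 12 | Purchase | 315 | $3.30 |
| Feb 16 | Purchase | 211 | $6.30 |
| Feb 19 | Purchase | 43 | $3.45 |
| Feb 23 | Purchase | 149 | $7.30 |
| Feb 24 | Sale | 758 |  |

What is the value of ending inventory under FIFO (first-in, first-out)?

Ending inventory = $3,423.35

Feb 24, 758 sold [FIFO — oldest first]: 351 @ $3.55 + 352 @ $8.55 + 55 @ $3.30 = $4,437.15
Ending inventory: 260 @ $3.30 + 211 @ $6.30 + 43 @ $3.45 + 149 @ $7.30 = $3,423.35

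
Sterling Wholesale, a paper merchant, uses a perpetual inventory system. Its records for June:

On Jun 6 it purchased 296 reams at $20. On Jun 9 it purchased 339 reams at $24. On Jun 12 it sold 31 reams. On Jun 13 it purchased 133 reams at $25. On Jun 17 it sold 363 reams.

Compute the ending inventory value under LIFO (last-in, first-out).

Ending inventory = $7,792

Jun 12, 31 sold [LIFO — newest first]: 31 @ $24 = $744
Jun 17, 363 sold [LIFO — newest first]: 133 @ $25 + 230 @ $24 = $8,845
Total COGS = $744 + $8,845 = $9,589
Ending inventory: 296 @ $20 + 78 @ $24 = $7,792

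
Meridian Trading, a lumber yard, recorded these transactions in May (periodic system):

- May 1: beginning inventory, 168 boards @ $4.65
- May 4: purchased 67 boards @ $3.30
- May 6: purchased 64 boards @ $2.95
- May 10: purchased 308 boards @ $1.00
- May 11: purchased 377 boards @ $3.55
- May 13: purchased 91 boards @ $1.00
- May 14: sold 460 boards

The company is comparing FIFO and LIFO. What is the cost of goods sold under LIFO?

COGS = $1,400.95

FIFO COGS: 168 @ $4.65 + 67 @ $3.30 + 64 @ $2.95 + 161 @ $1.00 = $1,352.10
LIFO COGS: 91 @ $1.00 + 369 @ $3.55 = $1,400.95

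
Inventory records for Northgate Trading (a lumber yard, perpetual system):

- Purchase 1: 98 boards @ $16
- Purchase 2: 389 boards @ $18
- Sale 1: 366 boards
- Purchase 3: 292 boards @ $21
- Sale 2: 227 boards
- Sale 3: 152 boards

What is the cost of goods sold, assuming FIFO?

Sale 1 (366) [FIFO — oldest first]: 98 @ $16 + 268 @ $18 = $6,392
Sale 2 (227) [FIFO — oldest first]: 121 @ $18 + 106 @ $21 = $4,404
Sale 3 (152) [FIFO — oldest first]: 152 @ $21 = $3,192
Total COGS = $6,392 + $4,404 + $3,192 = $13,988
Ending inventory: 34 @ $21 = $714
Check: goods available $14,702 = COGS $13,988 + ending $714

COGS = $13,988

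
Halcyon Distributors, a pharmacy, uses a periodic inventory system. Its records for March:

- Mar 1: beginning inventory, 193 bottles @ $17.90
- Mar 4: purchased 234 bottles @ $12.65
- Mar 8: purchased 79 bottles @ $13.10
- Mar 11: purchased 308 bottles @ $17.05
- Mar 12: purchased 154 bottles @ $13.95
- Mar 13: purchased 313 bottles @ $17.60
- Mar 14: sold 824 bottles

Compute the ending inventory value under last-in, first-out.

Ending inventory = $6,807.80

Mar 14, 824 sold [LIFO — newest first]: 313 @ $17.60 + 154 @ $13.95 + 308 @ $17.05 + 49 @ $13.10 = $13,550.40
Ending inventory: 193 @ $17.90 + 234 @ $12.65 + 30 @ $13.10 = $6,807.80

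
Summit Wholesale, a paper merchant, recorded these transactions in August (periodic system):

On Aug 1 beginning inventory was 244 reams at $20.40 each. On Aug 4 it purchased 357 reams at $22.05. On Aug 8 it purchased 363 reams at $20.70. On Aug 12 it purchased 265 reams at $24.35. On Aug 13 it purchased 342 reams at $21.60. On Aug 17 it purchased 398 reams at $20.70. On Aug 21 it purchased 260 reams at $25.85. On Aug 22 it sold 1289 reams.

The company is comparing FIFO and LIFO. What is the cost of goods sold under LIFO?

COGS = $29,296.35

FIFO COGS: 244 @ $20.40 + 357 @ $22.05 + 363 @ $20.70 + 265 @ $24.35 + 60 @ $21.60 = $28,112.30
LIFO COGS: 260 @ $25.85 + 398 @ $20.70 + 342 @ $21.60 + 265 @ $24.35 + 24 @ $20.70 = $29,296.35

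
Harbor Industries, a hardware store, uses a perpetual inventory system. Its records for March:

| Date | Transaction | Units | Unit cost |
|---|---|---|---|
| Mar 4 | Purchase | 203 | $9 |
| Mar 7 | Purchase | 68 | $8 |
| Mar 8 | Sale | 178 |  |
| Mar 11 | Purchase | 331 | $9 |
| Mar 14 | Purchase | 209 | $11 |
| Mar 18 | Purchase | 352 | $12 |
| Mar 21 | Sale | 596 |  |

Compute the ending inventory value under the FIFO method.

Ending inventory = $4,631

Mar 8, 178 sold [FIFO — oldest first]: 178 @ $9 = $1,602
Mar 21, 596 sold [FIFO — oldest first]: 25 @ $9 + 68 @ $8 + 331 @ $9 + 172 @ $11 = $5,640
Total COGS = $1,602 + $5,640 = $7,242
Ending inventory: 37 @ $11 + 352 @ $12 = $4,631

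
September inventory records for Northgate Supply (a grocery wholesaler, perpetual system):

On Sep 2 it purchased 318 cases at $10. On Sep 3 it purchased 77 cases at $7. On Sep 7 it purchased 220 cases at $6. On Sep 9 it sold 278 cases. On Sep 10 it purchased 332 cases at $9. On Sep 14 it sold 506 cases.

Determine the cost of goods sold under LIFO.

COGS = $6,397

Sep 9, 278 sold [LIFO — newest first]: 220 @ $6 + 58 @ $7 = $1,726
Sep 14, 506 sold [LIFO — newest first]: 332 @ $9 + 19 @ $7 + 155 @ $10 = $4,671
Total COGS = $1,726 + $4,671 = $6,397
Ending inventory: 163 @ $10 = $1,630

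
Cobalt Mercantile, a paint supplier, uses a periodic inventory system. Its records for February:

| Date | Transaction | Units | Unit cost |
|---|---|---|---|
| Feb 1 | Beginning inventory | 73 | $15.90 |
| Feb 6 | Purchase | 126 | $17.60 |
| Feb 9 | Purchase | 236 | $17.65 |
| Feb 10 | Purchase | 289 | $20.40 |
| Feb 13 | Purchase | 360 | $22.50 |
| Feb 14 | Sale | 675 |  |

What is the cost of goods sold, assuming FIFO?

Feb 14, 675 sold [FIFO — oldest first]: 73 @ $15.90 + 126 @ $17.60 + 236 @ $17.65 + 240 @ $20.40 = $12,439.70
Ending inventory: 49 @ $20.40 + 360 @ $22.50 = $9,099.60
Check: goods available $21,539.30 = COGS $12,439.70 + ending $9,099.60

COGS = $12,439.70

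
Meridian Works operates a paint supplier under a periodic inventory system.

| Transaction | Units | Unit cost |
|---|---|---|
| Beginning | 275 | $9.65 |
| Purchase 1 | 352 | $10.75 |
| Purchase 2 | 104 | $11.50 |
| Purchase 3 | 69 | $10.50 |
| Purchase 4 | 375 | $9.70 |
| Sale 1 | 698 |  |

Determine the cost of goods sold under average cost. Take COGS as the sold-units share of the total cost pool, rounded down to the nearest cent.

COGS = $7,125.98

Sale 1, sell 698: 698/1175 × $11,995.75 → $7,125.98
Ending inventory (cost pool remaining) = $4,869.77
Check: goods available $11,995.75 = COGS $7,125.98 + ending $4,869.77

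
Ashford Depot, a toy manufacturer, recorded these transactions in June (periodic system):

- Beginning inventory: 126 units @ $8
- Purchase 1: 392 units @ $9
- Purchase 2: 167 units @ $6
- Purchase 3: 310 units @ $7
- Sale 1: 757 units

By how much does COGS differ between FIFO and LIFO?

$350

FIFO COGS: 126 @ $8 + 392 @ $9 + 167 @ $6 + 72 @ $7 = $6,042
LIFO COGS: 310 @ $7 + 167 @ $6 + 280 @ $9 = $5,692
Difference = |$6,042 − $5,692| = $350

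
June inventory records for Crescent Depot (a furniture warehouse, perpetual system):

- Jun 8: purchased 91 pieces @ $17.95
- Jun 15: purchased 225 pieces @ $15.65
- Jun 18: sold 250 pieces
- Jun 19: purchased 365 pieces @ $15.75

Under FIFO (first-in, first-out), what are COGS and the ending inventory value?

COGS = $4,121.80; ending inventory = $6,781.65

Jun 18, 250 sold [FIFO — oldest first]: 91 @ $17.95 + 159 @ $15.65 = $4,121.80
Ending inventory: 66 @ $15.65 + 365 @ $15.75 = $6,781.65
Check: goods available $10,903.45 = COGS $4,121.80 + ending $6,781.65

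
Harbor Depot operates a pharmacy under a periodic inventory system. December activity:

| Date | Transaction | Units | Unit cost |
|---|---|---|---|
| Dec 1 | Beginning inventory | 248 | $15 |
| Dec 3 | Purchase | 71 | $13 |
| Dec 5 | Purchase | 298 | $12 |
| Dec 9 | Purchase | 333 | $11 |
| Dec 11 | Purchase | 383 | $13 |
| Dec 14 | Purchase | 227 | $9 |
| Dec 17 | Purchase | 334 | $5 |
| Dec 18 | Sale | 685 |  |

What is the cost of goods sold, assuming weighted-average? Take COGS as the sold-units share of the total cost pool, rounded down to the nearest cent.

COGS = $7,440.96

Dec 18, sell 685: 685/1894 × $20,574.00 → $7,440.96
Ending inventory (cost pool remaining) = $13,133.04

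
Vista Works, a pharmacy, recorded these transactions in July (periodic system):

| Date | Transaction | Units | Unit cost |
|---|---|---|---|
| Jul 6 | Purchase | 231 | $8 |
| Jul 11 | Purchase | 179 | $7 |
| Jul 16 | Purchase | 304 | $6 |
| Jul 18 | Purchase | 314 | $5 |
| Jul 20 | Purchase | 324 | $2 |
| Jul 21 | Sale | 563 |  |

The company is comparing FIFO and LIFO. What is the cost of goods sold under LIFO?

FIFO COGS: 231 @ $8 + 179 @ $7 + 153 @ $6 = $4,019
LIFO COGS: 324 @ $2 + 239 @ $5 = $1,843

COGS = $1,843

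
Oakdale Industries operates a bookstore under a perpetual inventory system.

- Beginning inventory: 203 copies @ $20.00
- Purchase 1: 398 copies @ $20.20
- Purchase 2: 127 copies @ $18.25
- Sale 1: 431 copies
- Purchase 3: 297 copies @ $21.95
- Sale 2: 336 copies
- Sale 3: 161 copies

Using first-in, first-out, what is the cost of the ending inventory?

Ending inventory = $2,129.15

Sale 1 (431) [FIFO — oldest first]: 203 @ $20.00 + 228 @ $20.20 = $8,665.60
Sale 2 (336) [FIFO — oldest first]: 170 @ $20.20 + 127 @ $18.25 + 39 @ $21.95 = $6,607.80
Sale 3 (161) [FIFO — oldest first]: 161 @ $21.95 = $3,533.95
Total COGS = $8,665.60 + $6,607.80 + $3,533.95 = $18,807.35
Ending inventory: 97 @ $21.95 = $2,129.15
Check: goods available $20,936.50 = COGS $18,807.35 + ending $2,129.15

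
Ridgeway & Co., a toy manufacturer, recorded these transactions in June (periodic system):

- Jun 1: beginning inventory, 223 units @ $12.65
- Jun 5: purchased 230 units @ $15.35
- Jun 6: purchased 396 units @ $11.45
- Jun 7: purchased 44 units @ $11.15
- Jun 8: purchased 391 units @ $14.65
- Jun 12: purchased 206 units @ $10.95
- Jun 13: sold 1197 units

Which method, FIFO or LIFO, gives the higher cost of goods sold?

FIFO

FIFO COGS: 223 @ $12.65 + 230 @ $15.35 + 396 @ $11.45 + 44 @ $11.15 + 304 @ $14.65 = $15,829.85
LIFO COGS: 206 @ $10.95 + 391 @ $14.65 + 44 @ $11.15 + 396 @ $11.45 + 160 @ $15.35 = $15,464.65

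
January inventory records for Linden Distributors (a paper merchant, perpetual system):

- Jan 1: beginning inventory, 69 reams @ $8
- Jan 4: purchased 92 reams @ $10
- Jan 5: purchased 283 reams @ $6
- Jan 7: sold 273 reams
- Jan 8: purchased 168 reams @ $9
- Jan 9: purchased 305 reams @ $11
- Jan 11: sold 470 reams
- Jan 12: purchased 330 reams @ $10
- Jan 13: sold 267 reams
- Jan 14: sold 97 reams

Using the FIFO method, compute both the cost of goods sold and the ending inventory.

Jan 7, 273 sold [FIFO — oldest first]: 69 @ $8 + 92 @ $10 + 112 @ $6 = $2,144
Jan 11, 470 sold [FIFO — oldest first]: 171 @ $6 + 168 @ $9 + 131 @ $11 = $3,979
Jan 13, 267 sold [FIFO — oldest first]: 174 @ $11 + 93 @ $10 = $2,844
Jan 14, 97 sold [FIFO — oldest first]: 97 @ $10 = $970
Total COGS = $2,144 + $3,979 + $2,844 + $970 = $9,937
Ending inventory: 140 @ $10 = $1,400

COGS = $9,937; ending inventory = $1,400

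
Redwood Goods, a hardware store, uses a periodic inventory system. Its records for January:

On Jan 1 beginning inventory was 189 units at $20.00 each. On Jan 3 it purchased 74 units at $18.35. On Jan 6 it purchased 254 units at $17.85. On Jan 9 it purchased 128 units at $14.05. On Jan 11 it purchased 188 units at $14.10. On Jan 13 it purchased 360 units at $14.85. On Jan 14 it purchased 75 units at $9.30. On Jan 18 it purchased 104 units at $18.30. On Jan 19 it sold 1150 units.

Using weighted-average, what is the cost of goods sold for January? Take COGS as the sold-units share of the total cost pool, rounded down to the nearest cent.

COGS = $18,496.97

Jan 19, sell 1150: 1150/1372 × $22,067.70 → $18,496.97
Ending inventory (cost pool remaining) = $3,570.73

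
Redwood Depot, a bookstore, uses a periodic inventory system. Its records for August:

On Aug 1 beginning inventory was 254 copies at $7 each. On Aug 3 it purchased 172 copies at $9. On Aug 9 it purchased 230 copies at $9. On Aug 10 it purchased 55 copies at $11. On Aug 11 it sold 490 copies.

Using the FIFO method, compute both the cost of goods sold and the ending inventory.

COGS = $3,902; ending inventory = $2,099

Aug 11, 490 sold [FIFO — oldest first]: 254 @ $7 + 172 @ $9 + 64 @ $9 = $3,902
Ending inventory: 166 @ $9 + 55 @ $11 = $2,099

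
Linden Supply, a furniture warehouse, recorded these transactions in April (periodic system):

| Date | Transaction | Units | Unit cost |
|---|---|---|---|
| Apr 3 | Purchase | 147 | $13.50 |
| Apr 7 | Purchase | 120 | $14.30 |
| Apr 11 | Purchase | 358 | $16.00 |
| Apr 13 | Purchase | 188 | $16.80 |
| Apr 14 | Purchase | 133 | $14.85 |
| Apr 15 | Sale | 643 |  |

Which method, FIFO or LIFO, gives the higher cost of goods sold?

LIFO

FIFO COGS: 147 @ $13.50 + 120 @ $14.30 + 358 @ $16.00 + 18 @ $16.80 = $9,730.90
LIFO COGS: 133 @ $14.85 + 188 @ $16.80 + 322 @ $16.00 = $10,285.45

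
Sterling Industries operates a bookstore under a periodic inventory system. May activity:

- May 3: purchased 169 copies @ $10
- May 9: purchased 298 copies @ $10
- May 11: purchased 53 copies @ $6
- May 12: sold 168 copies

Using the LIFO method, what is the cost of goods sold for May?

COGS = $1,468

May 12, 168 sold [LIFO — newest first]: 53 @ $6 + 115 @ $10 = $1,468
Ending inventory: 169 @ $10 + 183 @ $10 = $3,520
Check: goods available $4,988 = COGS $1,468 + ending $3,520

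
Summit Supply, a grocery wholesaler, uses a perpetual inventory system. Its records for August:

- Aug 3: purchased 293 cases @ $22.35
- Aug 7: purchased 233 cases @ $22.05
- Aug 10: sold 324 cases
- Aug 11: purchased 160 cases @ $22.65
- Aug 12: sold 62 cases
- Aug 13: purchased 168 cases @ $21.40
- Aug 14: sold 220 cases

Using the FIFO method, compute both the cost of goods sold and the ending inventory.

Aug 10, 324 sold [FIFO — oldest first]: 293 @ $22.35 + 31 @ $22.05 = $7,232.10
Aug 12, 62 sold [FIFO — oldest first]: 62 @ $22.05 = $1,367.10
Aug 14, 220 sold [FIFO — oldest first]: 140 @ $22.05 + 80 @ $22.65 = $4,899.00
Total COGS = $7,232.10 + $1,367.10 + $4,899.00 = $13,498.20
Ending inventory: 80 @ $22.65 + 168 @ $21.40 = $5,407.20
Check: goods available $18,905.40 = COGS $13,498.20 + ending $5,407.20

COGS = $13,498.20; ending inventory = $5,407.20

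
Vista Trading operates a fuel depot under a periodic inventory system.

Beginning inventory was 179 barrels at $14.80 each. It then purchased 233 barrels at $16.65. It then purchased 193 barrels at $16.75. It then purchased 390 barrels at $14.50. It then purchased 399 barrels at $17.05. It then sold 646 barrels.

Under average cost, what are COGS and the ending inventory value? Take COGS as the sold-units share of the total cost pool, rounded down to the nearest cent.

COGS = $10,296.77; ending inventory = $11,922.58

Sale 1, sell 646: 646/1394 × $22,219.35 → $10,296.77
Ending inventory (cost pool remaining) = $11,922.58
Check: goods available $22,219.35 = COGS $10,296.77 + ending $11,922.58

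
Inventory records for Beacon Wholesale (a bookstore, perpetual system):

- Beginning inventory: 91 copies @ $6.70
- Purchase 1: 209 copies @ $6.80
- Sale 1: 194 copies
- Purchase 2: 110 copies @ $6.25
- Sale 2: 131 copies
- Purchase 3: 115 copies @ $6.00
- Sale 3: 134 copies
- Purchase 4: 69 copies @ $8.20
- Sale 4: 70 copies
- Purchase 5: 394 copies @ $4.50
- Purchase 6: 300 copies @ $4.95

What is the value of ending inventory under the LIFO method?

Sale 1 (194) [LIFO — newest first]: 194 @ $6.80 = $1,319.20
Sale 2 (131) [LIFO — newest first]: 110 @ $6.25 + 15 @ $6.80 + 6 @ $6.70 = $829.70
Sale 3 (134) [LIFO — newest first]: 115 @ $6.00 + 19 @ $6.70 = $817.30
Sale 4 (70) [LIFO — newest first]: 69 @ $8.20 + 1 @ $6.70 = $572.50
Total COGS = $1,319.20 + $829.70 + $817.30 + $572.50 = $3,538.70
Ending inventory: 65 @ $6.70 + 394 @ $4.50 + 300 @ $4.95 = $3,693.50
Check: goods available $7,232.20 = COGS $3,538.70 + ending $3,693.50

Ending inventory = $3,693.50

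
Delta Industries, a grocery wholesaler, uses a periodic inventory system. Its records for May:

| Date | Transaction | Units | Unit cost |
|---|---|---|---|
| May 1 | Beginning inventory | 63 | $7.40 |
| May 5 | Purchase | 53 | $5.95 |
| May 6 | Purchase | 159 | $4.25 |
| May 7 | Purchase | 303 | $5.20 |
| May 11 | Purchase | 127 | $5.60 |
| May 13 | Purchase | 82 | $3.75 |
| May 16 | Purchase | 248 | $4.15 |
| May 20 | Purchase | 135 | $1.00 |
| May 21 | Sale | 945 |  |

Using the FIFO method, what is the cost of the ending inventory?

May 21, 945 sold [FIFO — oldest first]: 63 @ $7.40 + 53 @ $5.95 + 159 @ $4.25 + 303 @ $5.20 + 127 @ $5.60 + 82 @ $3.75 + 158 @ $4.15 = $4,707.30
Ending inventory: 90 @ $4.15 + 135 @ $1.00 = $508.50
Check: goods available $5,215.80 = COGS $4,707.30 + ending $508.50

Ending inventory = $508.50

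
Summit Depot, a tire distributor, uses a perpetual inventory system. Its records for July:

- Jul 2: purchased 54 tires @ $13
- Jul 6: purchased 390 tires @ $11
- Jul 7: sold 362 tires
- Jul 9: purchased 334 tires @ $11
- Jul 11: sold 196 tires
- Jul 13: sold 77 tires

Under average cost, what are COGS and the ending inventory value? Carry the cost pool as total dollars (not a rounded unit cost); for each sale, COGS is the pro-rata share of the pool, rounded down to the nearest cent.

After Jul 2: 54 on hand, pool $702.00 (≈ $13.0000 each)
After Jul 6: 444 on hand, pool $4,992.00 (≈ $11.2432 each)
Jul 7, sell 362: 362/444 × $4,992.00 → $4,070.05
After Jul 9: 416 on hand, pool $4,595.95 (≈ $11.0480 each)
Jul 11, sell 196: 196/416 × $4,595.95 → $2,165.39
Jul 13, sell 77: 77/220 × $2,430.56 → $850.69
Total COGS = $4,070.05 + $2,165.39 + $850.69 = $7,086.13
Ending inventory (cost pool remaining) = $1,579.87

COGS = $7,086.13; ending inventory = $1,579.87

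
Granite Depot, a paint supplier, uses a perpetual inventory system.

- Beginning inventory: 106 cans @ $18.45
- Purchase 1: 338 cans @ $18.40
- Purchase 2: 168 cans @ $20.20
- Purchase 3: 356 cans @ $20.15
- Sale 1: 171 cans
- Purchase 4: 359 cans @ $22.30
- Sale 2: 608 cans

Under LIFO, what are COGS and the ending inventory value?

COGS = $16,471.90; ending inventory = $10,275.70

Sale 1 (171) [LIFO — newest first]: 171 @ $20.15 = $3,445.65
Sale 2 (608) [LIFO — newest first]: 359 @ $22.30 + 185 @ $20.15 + 64 @ $20.20 = $13,026.25
Total COGS = $3,445.65 + $13,026.25 = $16,471.90
Ending inventory: 106 @ $18.45 + 338 @ $18.40 + 104 @ $20.20 = $10,275.70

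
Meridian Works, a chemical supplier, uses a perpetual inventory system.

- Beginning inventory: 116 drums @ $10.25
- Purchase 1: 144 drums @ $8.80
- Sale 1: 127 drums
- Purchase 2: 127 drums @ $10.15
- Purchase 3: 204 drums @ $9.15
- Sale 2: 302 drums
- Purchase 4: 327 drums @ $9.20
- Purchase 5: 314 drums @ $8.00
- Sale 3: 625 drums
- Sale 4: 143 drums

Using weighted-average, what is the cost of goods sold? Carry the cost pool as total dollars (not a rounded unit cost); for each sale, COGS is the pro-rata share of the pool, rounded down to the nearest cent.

After Beginning: 116 on hand, pool $1,189.00 (≈ $10.2500 each)
After Purchase 1: 260 on hand, pool $2,456.20 (≈ $9.4469 each)
Sale 1, sell 127: 127/260 × $2,456.20 → $1,199.75
After Purchase 2: 260 on hand, pool $2,545.50 (≈ $9.7904 each)
After Purchase 3: 464 on hand, pool $4,412.10 (≈ $9.5088 each)
Sale 2, sell 302: 302/464 × $4,412.10 → $2,871.66
After Purchase 4: 489 on hand, pool $4,548.84 (≈ $9.3023 each)
After Purchase 5: 803 on hand, pool $7,060.84 (≈ $8.7931 each)
Sale 3, sell 625: 625/803 × $7,060.84 → $5,495.67
Sale 4, sell 143: 143/178 × $1,565.17 → $1,257.41
Total COGS = $1,199.75 + $2,871.66 + $5,495.67 + $1,257.41 = $10,824.49
Ending inventory (cost pool remaining) = $307.76

COGS = $10,824.49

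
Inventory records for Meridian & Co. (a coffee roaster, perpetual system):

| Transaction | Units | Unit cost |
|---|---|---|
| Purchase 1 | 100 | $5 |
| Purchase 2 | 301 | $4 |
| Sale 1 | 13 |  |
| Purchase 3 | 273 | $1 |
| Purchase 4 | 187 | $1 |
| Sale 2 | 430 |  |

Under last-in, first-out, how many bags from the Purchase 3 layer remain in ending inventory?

Sale 1 (13) [LIFO — newest first]: 13 @ $4 = $52
Sale 2 (430) [LIFO — newest first]: 187 @ $1 + 243 @ $1 = $430
Total COGS = $52 + $430 = $482
Ending inventory: 100 @ $5 + 288 @ $4 + 30 @ $1 = $1,682
Check: goods available $2,164 = COGS $482 + ending $1,682

30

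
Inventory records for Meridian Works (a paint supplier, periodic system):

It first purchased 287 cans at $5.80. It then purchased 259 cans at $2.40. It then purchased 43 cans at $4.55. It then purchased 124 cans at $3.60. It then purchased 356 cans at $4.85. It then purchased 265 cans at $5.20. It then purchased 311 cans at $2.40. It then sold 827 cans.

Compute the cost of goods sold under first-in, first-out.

COGS = $3,481.15

Sale 1 (827) [FIFO — oldest first]: 287 @ $5.80 + 259 @ $2.40 + 43 @ $4.55 + 124 @ $3.60 + 114 @ $4.85 = $3,481.15
Ending inventory: 242 @ $4.85 + 265 @ $5.20 + 311 @ $2.40 = $3,298.10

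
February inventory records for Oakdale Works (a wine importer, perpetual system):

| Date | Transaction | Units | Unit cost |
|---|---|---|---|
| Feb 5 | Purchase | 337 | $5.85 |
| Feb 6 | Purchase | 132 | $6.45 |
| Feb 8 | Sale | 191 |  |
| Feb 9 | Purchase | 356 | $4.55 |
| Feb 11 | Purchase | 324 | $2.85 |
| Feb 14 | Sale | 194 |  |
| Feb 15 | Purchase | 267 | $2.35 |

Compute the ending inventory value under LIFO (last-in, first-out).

Feb 8, 191 sold [LIFO — newest first]: 132 @ $6.45 + 59 @ $5.85 = $1,196.55
Feb 14, 194 sold [LIFO — newest first]: 194 @ $2.85 = $552.90
Total COGS = $1,196.55 + $552.90 = $1,749.45
Ending inventory: 278 @ $5.85 + 356 @ $4.55 + 130 @ $2.85 + 267 @ $2.35 = $4,244.05
Check: goods available $5,993.50 = COGS $1,749.45 + ending $4,244.05

Ending inventory = $4,244.05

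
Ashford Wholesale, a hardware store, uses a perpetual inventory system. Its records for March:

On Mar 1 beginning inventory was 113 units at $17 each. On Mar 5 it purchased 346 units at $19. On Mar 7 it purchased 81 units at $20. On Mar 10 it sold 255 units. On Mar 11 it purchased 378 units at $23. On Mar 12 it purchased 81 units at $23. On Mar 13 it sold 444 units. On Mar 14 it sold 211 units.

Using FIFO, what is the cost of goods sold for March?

COGS = $18,625

Mar 10, 255 sold [FIFO — oldest first]: 113 @ $17 + 142 @ $19 = $4,619
Mar 13, 444 sold [FIFO — oldest first]: 204 @ $19 + 81 @ $20 + 159 @ $23 = $9,153
Mar 14, 211 sold [FIFO — oldest first]: 211 @ $23 = $4,853
Total COGS = $4,619 + $9,153 + $4,853 = $18,625
Ending inventory: 8 @ $23 + 81 @ $23 = $2,047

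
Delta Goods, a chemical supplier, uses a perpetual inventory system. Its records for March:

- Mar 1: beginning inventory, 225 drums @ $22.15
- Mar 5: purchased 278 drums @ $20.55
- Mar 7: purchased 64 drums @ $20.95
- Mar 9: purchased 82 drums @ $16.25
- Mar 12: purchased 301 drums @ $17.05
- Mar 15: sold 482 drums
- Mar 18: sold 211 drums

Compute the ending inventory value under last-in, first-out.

Mar 15, 482 sold [LIFO — newest first]: 301 @ $17.05 + 82 @ $16.25 + 64 @ $20.95 + 35 @ $20.55 = $8,524.60
Mar 18, 211 sold [LIFO — newest first]: 211 @ $20.55 = $4,336.05
Total COGS = $8,524.60 + $4,336.05 = $12,860.65
Ending inventory: 225 @ $22.15 + 32 @ $20.55 = $5,641.35

Ending inventory = $5,641.35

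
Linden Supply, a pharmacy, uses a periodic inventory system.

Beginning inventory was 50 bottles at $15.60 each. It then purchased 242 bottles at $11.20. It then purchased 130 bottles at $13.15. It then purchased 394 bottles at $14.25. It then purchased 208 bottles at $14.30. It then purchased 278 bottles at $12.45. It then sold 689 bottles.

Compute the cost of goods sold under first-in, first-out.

Sale 1 (689) [FIFO — oldest first]: 50 @ $15.60 + 242 @ $11.20 + 130 @ $13.15 + 267 @ $14.25 = $9,004.65
Ending inventory: 127 @ $14.25 + 208 @ $14.30 + 278 @ $12.45 = $8,245.25
Check: goods available $17,249.90 = COGS $9,004.65 + ending $8,245.25

COGS = $9,004.65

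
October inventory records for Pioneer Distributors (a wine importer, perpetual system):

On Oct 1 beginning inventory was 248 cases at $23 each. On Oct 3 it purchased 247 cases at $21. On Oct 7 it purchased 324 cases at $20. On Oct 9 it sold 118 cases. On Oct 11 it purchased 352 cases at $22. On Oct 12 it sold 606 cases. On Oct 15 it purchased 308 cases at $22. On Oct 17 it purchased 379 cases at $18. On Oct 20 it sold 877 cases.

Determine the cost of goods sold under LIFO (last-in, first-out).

COGS = $32,820

Oct 9, 118 sold [LIFO — newest first]: 118 @ $20 = $2,360
Oct 12, 606 sold [LIFO — newest first]: 352 @ $22 + 206 @ $20 + 48 @ $21 = $12,872
Oct 20, 877 sold [LIFO — newest first]: 379 @ $18 + 308 @ $22 + 190 @ $21 = $17,588
Total COGS = $2,360 + $12,872 + $17,588 = $32,820
Ending inventory: 248 @ $23 + 9 @ $21 = $5,893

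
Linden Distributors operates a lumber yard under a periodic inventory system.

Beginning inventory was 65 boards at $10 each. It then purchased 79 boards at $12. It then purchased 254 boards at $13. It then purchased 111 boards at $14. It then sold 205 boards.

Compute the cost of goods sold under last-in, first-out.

COGS = $2,776

Sale 1 (205) [LIFO — newest first]: 111 @ $14 + 94 @ $13 = $2,776
Ending inventory: 65 @ $10 + 79 @ $12 + 160 @ $13 = $3,678
Check: goods available $6,454 = COGS $2,776 + ending $3,678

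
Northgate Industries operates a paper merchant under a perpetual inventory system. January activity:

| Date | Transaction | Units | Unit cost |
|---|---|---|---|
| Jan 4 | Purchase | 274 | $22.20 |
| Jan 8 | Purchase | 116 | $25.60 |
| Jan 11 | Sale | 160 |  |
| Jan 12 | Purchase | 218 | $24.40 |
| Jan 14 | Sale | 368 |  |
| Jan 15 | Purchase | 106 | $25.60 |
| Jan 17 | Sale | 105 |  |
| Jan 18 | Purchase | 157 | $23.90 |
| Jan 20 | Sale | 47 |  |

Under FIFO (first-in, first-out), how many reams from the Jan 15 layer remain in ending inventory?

Jan 11, 160 sold [FIFO — oldest first]: 160 @ $22.20 = $3,552.00
Jan 14, 368 sold [FIFO — oldest first]: 114 @ $22.20 + 116 @ $25.60 + 138 @ $24.40 = $8,867.60
Jan 17, 105 sold [FIFO — oldest first]: 80 @ $24.40 + 25 @ $25.60 = $2,592.00
Jan 20, 47 sold [FIFO — oldest first]: 47 @ $25.60 = $1,203.20
Total COGS = $3,552.00 + $8,867.60 + $2,592.00 + $1,203.20 = $16,214.80
Ending inventory: 34 @ $25.60 + 157 @ $23.90 = $4,622.70
Check: goods available $20,837.50 = COGS $16,214.80 + ending $4,622.70

34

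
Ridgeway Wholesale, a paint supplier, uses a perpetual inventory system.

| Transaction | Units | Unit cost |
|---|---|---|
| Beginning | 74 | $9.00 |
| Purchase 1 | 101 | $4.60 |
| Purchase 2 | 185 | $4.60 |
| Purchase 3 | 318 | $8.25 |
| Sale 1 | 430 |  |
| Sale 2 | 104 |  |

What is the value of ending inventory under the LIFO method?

Sale 1 (430) [LIFO — newest first]: 318 @ $8.25 + 112 @ $4.60 = $3,138.70
Sale 2 (104) [LIFO — newest first]: 73 @ $4.60 + 31 @ $4.60 = $478.40
Total COGS = $3,138.70 + $478.40 = $3,617.10
Ending inventory: 74 @ $9.00 + 70 @ $4.60 = $988.00

Ending inventory = $988.00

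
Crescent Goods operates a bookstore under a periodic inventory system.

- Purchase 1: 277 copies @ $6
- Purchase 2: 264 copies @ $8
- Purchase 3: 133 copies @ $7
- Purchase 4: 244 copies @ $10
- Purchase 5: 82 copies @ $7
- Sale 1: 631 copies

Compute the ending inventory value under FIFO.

Ending inventory = $3,315

Sale 1 (631) [FIFO — oldest first]: 277 @ $6 + 264 @ $8 + 90 @ $7 = $4,404
Ending inventory: 43 @ $7 + 244 @ $10 + 82 @ $7 = $3,315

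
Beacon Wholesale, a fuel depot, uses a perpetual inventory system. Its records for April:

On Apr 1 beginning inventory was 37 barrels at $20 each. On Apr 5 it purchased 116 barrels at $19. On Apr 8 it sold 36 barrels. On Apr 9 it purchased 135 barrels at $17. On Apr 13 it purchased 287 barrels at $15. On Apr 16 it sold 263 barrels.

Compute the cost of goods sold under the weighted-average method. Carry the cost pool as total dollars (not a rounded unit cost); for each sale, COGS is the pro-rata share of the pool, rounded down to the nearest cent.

After Apr 1: 37 on hand, pool $740.00 (≈ $20.0000 each)
After Apr 5: 153 on hand, pool $2,944.00 (≈ $19.2418 each)
Apr 8, sell 36: 36/153 × $2,944.00 → $692.70
After Apr 9: 252 on hand, pool $4,546.30 (≈ $18.0409 each)
After Apr 13: 539 on hand, pool $8,851.30 (≈ $16.4217 each)
Apr 16, sell 263: 263/539 × $8,851.30 → $4,318.90
Total COGS = $692.70 + $4,318.90 = $5,011.60
Ending inventory (cost pool remaining) = $4,532.40

COGS = $5,011.60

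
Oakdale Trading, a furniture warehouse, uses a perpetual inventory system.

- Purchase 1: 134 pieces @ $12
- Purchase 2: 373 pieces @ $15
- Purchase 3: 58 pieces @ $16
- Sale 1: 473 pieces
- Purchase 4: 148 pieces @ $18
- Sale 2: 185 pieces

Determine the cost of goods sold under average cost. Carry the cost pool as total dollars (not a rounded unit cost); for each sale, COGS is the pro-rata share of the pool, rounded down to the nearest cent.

After Purchase 1: 134 on hand, pool $1,608.00 (≈ $12.0000 each)
After Purchase 2: 507 on hand, pool $7,203.00 (≈ $14.2071 each)
After Purchase 3: 565 on hand, pool $8,131.00 (≈ $14.3912 each)
Sale 1, sell 473: 473/565 × $8,131.00 → $6,807.01
After Purchase 4: 240 on hand, pool $3,987.99 (≈ $16.6166 each)
Sale 2, sell 185: 185/240 × $3,987.99 → $3,074.07
Total COGS = $6,807.01 + $3,074.07 = $9,881.08
Ending inventory (cost pool remaining) = $913.92

COGS = $9,881.08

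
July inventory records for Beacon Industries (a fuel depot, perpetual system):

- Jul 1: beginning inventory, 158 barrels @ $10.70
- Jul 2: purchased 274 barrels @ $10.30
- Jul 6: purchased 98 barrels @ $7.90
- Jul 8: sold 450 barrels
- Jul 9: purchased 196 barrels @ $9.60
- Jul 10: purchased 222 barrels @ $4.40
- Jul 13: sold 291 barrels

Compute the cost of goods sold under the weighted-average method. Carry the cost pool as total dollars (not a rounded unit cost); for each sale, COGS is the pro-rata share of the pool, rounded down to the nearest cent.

After Jul 1: 158 on hand, pool $1,690.60 (≈ $10.7000 each)
After Jul 2: 432 on hand, pool $4,512.80 (≈ $10.4463 each)
After Jul 6: 530 on hand, pool $5,287.00 (≈ $9.9755 each)
Jul 8, sell 450: 450/530 × $5,287.00 → $4,488.96
After Jul 9: 276 on hand, pool $2,679.64 (≈ $9.7088 each)
After Jul 10: 498 on hand, pool $3,656.44 (≈ $7.3422 each)
Jul 13, sell 291: 291/498 × $3,656.44 → $2,136.59
Total COGS = $4,488.96 + $2,136.59 = $6,625.55
Ending inventory (cost pool remaining) = $1,519.85

COGS = $6,625.55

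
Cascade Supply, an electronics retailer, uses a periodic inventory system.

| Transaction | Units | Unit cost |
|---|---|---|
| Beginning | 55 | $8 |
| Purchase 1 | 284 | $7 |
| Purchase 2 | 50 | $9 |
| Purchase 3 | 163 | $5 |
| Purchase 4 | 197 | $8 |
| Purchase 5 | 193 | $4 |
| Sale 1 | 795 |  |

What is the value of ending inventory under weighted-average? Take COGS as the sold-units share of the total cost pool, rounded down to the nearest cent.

Ending inventory = $942.71

Sale 1, sell 795: 795/942 × $6,041.00 → $5,098.29
Ending inventory (cost pool remaining) = $942.71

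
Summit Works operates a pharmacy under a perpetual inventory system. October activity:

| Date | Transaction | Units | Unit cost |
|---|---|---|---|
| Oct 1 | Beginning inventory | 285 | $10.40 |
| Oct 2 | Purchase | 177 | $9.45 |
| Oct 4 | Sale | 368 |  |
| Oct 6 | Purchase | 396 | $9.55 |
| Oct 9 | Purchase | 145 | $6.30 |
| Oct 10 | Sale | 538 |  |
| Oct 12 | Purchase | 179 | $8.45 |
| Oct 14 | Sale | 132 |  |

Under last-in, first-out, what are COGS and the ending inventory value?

COGS = $9,441.10; ending inventory = $1,403.40

Oct 4, 368 sold [LIFO — newest first]: 177 @ $9.45 + 191 @ $10.40 = $3,659.05
Oct 10, 538 sold [LIFO — newest first]: 145 @ $6.30 + 393 @ $9.55 = $4,666.65
Oct 14, 132 sold [LIFO — newest first]: 132 @ $8.45 = $1,115.40
Total COGS = $3,659.05 + $4,666.65 + $1,115.40 = $9,441.10
Ending inventory: 94 @ $10.40 + 3 @ $9.55 + 47 @ $8.45 = $1,403.40
Check: goods available $10,844.50 = COGS $9,441.10 + ending $1,403.40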